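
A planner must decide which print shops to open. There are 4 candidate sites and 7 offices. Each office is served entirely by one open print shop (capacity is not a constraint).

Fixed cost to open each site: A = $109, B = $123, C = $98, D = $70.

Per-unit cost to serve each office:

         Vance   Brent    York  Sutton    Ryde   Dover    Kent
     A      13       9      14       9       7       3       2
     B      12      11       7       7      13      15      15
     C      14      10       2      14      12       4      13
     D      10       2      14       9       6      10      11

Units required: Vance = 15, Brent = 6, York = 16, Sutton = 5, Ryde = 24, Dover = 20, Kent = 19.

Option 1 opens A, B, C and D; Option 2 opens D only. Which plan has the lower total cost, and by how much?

Option 1: {A, B, C, D}: Vance→D 10·15=150, Brent→D 2·6=12, York→C 2·16=32, Sutton→B 7·5=35, Ryde→D 6·24=144, Dover→A 3·20=60, Kent→A 2·19=38. Service 471; fixed 400; total 871.
Option 2: {D}: Vance→D 10·15=150, Brent→D 2·6=12, York→D 14·16=224, Sutton→D 9·5=45, Ryde→D 6·24=144, Dover→D 10·20=200, Kent→D 11·19=209. Service 984; fixed 70; total 1054.
Difference: |871 − 1054| = 183.

Option 1 is cheaper by 183.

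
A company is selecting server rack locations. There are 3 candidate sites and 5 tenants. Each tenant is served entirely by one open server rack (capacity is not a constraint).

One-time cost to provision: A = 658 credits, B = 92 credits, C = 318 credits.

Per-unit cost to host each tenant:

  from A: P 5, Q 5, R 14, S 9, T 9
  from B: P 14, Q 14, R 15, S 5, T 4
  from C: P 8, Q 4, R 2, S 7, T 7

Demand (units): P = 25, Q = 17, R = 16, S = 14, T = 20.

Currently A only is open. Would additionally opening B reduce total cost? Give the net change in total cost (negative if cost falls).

Current service cost with {A}: 740.
Adding B: each tenant re-picks its cheapest; new service cost 584, saving 156.
Extra fixed cost: 92. Net change = 92 − 156 = -64.
(Totals: 1398 → 1334.)

Yes — net change −64 (cost falls by 64).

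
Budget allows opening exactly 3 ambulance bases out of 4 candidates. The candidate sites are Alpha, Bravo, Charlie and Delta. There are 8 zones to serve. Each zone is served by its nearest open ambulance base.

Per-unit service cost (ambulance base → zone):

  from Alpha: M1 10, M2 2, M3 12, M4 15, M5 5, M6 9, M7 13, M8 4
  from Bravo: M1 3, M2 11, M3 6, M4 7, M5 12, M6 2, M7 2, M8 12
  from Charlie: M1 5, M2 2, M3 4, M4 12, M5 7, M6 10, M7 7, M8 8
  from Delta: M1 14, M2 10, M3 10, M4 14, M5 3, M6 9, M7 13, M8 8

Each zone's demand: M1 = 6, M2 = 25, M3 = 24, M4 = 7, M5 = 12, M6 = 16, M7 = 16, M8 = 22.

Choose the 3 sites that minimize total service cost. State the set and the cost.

Choose Alpha, Bravo and Charlie; total service cost 425.

With exactly 3 open, each zone uses its cheapest among the chosen.
{Alpha, Bravo, Charlie}: M1→Bravo 3·6=18, M2→Alpha 2·25=50, M3→Charlie 4·24=96, M4→Bravo 7·7=49, M5→Alpha 5·12=60, M6→Bravo 2·16=32, M7→Bravo 2·16=32, M8→Alpha 4·22=88. Service cost 425.
{Alpha, Bravo, Delta}: service cost 449
{Bravo, Charlie, Delta}: service cost 489
Among all 4 size-3 choices, {Alpha, Bravo, Charlie} is lowest.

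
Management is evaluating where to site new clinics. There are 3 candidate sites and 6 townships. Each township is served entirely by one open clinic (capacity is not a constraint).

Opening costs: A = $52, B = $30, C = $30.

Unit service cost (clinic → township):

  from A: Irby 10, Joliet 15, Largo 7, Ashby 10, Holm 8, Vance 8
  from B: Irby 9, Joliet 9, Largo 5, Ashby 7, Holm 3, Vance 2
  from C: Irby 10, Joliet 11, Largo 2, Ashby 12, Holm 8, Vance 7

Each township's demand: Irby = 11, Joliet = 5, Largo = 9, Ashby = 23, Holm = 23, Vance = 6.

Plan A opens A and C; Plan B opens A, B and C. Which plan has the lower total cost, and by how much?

Plan A: {A, C}: Irby→A 10·11=110, Joliet→C 11·5=55, Largo→C 2·9=18, Ashby→A 10·23=230, Holm→A 8·23=184, Vance→C 7·6=42. Service 639; fixed 82; total 721.
Plan B: {A, B, C}: Irby→B 9·11=99, Joliet→B 9·5=45, Largo→C 2·9=18, Ashby→B 7·23=161, Holm→B 3·23=69, Vance→B 2·6=12. Service 404; fixed 112; total 516.
Difference: |721 − 516| = 205.

Plan B is cheaper by 205.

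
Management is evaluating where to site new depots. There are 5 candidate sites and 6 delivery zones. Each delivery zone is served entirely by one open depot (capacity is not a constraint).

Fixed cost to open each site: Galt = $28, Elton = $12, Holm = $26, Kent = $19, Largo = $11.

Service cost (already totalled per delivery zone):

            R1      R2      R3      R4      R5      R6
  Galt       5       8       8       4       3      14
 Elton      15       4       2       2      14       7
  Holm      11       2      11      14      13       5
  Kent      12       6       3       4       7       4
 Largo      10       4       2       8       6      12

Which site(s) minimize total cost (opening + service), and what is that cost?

Open Largo only; minimum total cost 53.

For any fixed open set, each delivery zone goes to its cheapest open site; total = fixed + service.
{Largo}: R1→Largo 10, R2→Largo 4, R3→Largo 2, R4→Largo 8, R5→Largo 6, R6→Largo 12. Service 42; fixed 11; total 53.
{Elton, Largo}: service 31 + fixed 23 = 54
{Kent}: R1→Kent 12, R2→Kent 6, R3→Kent 3, R4→Kent 4, R5→Kent 7, R6→Kent 4. Service 36; fixed 19; total 55.
{Galt, Elton, Holm, Kent, Largo}: service 18 + fixed 96 = 114
No other subset beats 53.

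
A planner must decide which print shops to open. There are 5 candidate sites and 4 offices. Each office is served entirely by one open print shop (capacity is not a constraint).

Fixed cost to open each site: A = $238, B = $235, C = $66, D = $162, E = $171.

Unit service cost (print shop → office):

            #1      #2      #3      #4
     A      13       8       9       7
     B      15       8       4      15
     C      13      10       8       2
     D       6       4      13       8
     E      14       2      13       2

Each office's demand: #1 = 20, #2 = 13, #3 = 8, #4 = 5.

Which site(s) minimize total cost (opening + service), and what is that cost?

For any fixed open set, each office goes to its cheapest open site; total = fixed + service.
{C, D}: #1→D 6·20=120, #2→D 4·13=52, #3→C 8·8=64, #4→C 2·5=10. Service 246; fixed 228; total 474.
{D}: #1→D 6·20=120, #2→D 4·13=52, #3→D 13·8=104, #4→D 8·5=40. Service 316; fixed 162; total 478.
{C}: service 464 + fixed 66 = 530
{A, B, C, D, E}: service 188 + fixed 872 = 1060
No other subset beats 474.

Open C and D; minimum total cost 474.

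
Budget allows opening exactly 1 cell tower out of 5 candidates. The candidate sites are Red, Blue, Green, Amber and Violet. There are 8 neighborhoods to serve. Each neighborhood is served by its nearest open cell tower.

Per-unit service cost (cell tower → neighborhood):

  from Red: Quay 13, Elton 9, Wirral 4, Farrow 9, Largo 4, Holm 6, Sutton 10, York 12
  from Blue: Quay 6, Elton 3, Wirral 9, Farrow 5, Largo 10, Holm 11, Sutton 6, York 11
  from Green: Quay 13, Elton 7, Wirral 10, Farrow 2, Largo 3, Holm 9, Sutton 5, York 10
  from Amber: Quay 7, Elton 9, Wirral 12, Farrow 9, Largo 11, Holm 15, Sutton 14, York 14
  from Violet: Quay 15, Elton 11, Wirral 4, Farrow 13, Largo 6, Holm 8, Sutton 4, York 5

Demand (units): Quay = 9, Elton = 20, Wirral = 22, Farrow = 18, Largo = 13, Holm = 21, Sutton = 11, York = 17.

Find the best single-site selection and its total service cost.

With exactly 1 open, each neighborhood uses its cheapest among the chosen.
{Green}: Quay→Green 13·9=117, Elton→Green 7·20=140, Wirral→Green 10·22=220, Farrow→Green 2·18=36, Largo→Green 3·13=39, Holm→Green 9·21=189, Sutton→Green 5·11=55, York→Green 10·17=170. Service cost 966.
{Blue}: service cost 1016
{Red}: service cost 1039
Among all 5 size-1 choices, {Green} is lowest.

Choose Green only; total service cost 966.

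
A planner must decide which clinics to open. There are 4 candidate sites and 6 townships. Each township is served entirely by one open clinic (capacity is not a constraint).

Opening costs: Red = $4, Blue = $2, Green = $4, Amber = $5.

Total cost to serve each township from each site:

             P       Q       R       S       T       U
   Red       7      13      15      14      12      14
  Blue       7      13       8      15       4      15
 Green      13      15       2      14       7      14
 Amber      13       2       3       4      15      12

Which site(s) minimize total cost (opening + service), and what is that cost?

For any fixed open set, each township goes to its cheapest open site; total = fixed + service.
{Blue, Amber}: P→Blue 7, Q→Amber 2, R→Amber 3, S→Amber 4, T→Blue 4, U→Amber 12. Service 32; fixed 7; total 39.
{Blue, Green, Amber}: service 31 + fixed 11 = 42
{Red, Blue, Amber}: P→Red 7, Q→Amber 2, R→Amber 3, S→Amber 4, T→Blue 4, U→Amber 12. Service 32; fixed 11; total 43.
{Red, Blue, Green, Amber}: service 31 + fixed 15 = 46
(All 15 nonempty subsets were checked; Blue and Amber is lowest.)

Open Blue and Amber; minimum total cost 39.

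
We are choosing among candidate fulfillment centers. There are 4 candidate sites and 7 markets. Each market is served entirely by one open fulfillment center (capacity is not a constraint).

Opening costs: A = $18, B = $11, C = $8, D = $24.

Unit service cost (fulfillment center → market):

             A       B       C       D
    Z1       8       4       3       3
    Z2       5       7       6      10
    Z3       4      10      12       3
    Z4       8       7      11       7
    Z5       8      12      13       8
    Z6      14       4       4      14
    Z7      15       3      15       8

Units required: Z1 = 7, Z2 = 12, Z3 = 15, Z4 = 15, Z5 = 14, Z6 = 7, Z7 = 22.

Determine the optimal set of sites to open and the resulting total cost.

For any fixed open set, each market goes to its cheapest open site; total = fixed + service.
{A, B}: Z1→B 4·7=28, Z2→A 5·12=60, Z3→A 4·15=60, Z4→B 7·15=105, Z5→A 8·14=112, Z6→B 4·7=28, Z7→B 3·22=66. Service 459; fixed 29; total 488.
{A, B, C}: service 452 + fixed 37 = 489
{A, B, D}: service 437 + fixed 53 = 490
{A, B, C, D}: service 437 + fixed 61 = 498
No other subset beats 488.

Open A and B; minimum total cost 488.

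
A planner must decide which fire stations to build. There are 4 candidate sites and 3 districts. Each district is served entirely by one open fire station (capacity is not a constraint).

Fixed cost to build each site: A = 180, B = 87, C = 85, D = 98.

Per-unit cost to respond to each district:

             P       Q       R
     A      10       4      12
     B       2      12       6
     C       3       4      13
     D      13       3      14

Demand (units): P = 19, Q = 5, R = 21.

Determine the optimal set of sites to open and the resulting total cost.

Open B only; minimum total cost 311.

For any fixed open set, each district goes to its cheapest open site; total = fixed + service.
{B}: P→B 2·19=38, Q→B 12·5=60, R→B 6·21=126. Service 224; fixed 87; total 311.
{B, C}: P→B 2·19=38, Q→C 4·5=20, R→B 6·21=126. Service 184; fixed 172; total 356.
{B, D}: service 179 + fixed 185 = 364
{A, B, C, D}: service 179 + fixed 450 = 629
No other subset beats 311.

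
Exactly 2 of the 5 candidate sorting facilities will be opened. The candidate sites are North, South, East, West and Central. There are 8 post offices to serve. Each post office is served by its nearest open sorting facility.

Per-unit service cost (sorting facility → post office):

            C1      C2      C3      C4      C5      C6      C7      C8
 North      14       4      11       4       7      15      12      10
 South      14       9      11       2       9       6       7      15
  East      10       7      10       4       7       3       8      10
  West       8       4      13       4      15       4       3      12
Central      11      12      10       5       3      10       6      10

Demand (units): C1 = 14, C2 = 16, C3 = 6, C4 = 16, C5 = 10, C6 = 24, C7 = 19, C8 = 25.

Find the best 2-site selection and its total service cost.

Choose West and Central; total service cost 733.

With exactly 2 open, each post office uses its cheapest among the chosen.
{West, Central}: C1→West 8·14=112, C2→West 4·16=64, C3→Central 10·6=60, C4→West 4·16=64, C5→Central 3·10=30, C6→West 4·24=96, C7→West 3·19=57, C8→Central 10·25=250. Service cost 733.
{East, West}: service cost 749
{North, West}: service cost 779
Among all 10 size-2 choices, {West, Central} is lowest.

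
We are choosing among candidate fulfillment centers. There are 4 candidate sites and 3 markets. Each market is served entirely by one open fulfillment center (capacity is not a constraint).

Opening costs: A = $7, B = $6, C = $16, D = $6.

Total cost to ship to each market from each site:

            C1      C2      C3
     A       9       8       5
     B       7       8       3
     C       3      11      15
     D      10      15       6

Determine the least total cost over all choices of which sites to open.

For any fixed open set, each market goes to its cheapest open site; total = fixed + service.
{B}: C1→B 7, C2→B 8, C3→B 3. Service 18; fixed 6; total 24.
{A}: C1→A 9, C2→A 8, C3→A 5. Service 22; fixed 7; total 29.
{B, D}: service 18 + fixed 12 = 30
{A, B, C, D}: service 14 + fixed 35 = 49
No other subset beats 24.

Minimum total cost: 24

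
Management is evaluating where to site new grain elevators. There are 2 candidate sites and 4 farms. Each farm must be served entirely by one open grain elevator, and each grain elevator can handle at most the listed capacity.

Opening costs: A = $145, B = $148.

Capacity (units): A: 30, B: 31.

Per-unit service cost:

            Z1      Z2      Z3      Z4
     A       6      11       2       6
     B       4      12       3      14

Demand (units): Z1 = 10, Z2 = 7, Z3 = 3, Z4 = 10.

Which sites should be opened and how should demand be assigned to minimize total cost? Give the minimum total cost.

Minimum total cost: 348

Open {A}: Z1→A 6·10=60, Z2→A 11·7=77, Z3→A 2·3=6, Z4→A 6·10=60.
Loads: A carries 30/30. Service 203; fixed 145; total 348.
Next best feasible plan costs 421.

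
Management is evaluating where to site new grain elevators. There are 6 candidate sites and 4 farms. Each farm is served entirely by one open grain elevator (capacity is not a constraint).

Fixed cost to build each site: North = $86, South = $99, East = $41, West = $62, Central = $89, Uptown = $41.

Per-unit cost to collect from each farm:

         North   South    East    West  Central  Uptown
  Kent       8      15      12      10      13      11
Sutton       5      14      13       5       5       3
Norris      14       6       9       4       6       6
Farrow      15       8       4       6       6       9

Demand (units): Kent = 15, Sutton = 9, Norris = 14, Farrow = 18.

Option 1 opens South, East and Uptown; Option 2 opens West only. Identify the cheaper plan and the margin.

Option 1: {South, East, Uptown}: Kent→Uptown 11·15=165, Sutton→Uptown 3·9=27, Norris→South 6·14=84, Farrow→East 4·18=72. Service 348; fixed 181; total 529.
Option 2: {West}: Kent→West 10·15=150, Sutton→West 5·9=45, Norris→West 4·14=56, Farrow→West 6·18=108. Service 359; fixed 62; total 421.
Difference: |529 − 421| = 108.

Option 2 is cheaper by 108.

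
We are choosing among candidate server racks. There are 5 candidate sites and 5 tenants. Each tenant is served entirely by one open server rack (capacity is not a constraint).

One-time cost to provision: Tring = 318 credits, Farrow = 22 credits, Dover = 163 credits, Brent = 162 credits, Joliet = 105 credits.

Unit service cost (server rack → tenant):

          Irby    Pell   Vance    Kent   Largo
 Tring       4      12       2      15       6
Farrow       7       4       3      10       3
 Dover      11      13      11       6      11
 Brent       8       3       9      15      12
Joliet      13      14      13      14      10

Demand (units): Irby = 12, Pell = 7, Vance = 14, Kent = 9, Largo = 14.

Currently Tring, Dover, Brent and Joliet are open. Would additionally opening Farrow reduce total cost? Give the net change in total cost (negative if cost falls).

Yes — net change −20 (cost falls by 20).

Current service cost with {Tring, Dover, Brent, Joliet}: 235.
Adding Farrow: each tenant re-picks its cheapest; new service cost 193, saving 42.
Extra fixed cost: 22. Net change = 22 − 42 = -20.
(Totals: 983 → 963.)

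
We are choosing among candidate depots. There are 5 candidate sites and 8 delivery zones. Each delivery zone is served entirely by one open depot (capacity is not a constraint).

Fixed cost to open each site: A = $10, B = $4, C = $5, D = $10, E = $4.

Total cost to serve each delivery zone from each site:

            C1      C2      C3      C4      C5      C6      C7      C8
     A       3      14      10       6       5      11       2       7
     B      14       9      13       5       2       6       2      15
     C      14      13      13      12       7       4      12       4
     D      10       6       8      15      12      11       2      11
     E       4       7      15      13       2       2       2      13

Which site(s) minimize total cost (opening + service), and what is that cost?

For any fixed open set, each delivery zone goes to its cheapest open site; total = fixed + service.
{B, C, E}: C1→E 4, C2→E 7, C3→B 13, C4→B 5, C5→B 2, C6→E 2, C7→B 2, C8→C 4. Service 39; fixed 13; total 52.
{A, E}: C1→A 3, C2→E 7, C3→A 10, C4→A 6, C5→E 2, C6→E 2, C7→A 2, C8→A 7. Service 39; fixed 14; total 53.
{A, C, E}: service 36 + fixed 19 = 55
{A, B, C, D, E}: service 32 + fixed 33 = 65
No other subset beats 52.

Open B, C and E; minimum total cost 52.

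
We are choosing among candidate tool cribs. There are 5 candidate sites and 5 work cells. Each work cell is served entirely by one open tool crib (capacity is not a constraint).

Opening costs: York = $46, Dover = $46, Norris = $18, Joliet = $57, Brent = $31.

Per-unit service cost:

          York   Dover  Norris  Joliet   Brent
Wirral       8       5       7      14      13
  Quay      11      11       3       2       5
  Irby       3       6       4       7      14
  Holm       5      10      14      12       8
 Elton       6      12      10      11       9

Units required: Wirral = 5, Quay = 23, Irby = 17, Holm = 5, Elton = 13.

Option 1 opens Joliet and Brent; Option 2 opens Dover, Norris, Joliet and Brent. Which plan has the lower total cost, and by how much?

Option 2 is cheaper by 27.

Option 1: {Joliet, Brent}: Wirral→Brent 13·5=65, Quay→Joliet 2·23=46, Irby→Joliet 7·17=119, Holm→Brent 8·5=40, Elton→Brent 9·13=117. Service 387; fixed 88; total 475.
Option 2: {Dover, Norris, Joliet, Brent}: Wirral→Dover 5·5=25, Quay→Joliet 2·23=46, Irby→Norris 4·17=68, Holm→Brent 8·5=40, Elton→Brent 9·13=117. Service 296; fixed 152; total 448.
Difference: |475 − 448| = 27.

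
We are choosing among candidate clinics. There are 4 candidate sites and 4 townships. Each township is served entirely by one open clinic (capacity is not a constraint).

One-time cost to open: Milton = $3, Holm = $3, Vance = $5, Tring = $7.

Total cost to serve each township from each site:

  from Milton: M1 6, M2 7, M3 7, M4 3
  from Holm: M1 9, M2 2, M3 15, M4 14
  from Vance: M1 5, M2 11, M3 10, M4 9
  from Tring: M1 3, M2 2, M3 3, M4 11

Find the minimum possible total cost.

For any fixed open set, each township goes to its cheapest open site; total = fixed + service.
{Milton, Tring}: M1→Tring 3, M2→Tring 2, M3→Tring 3, M4→Milton 3. Service 11; fixed 10; total 21.
{Milton, Holm}: M1→Milton 6, M2→Holm 2, M3→Milton 7, M4→Milton 3. Service 18; fixed 6; total 24.
{Milton, Holm, Tring}: service 11 + fixed 13 = 24
{Milton, Holm, Vance, Tring}: service 11 + fixed 18 = 29
(All 15 nonempty subsets were checked; Milton and Tring is lowest.)

Minimum total cost: 21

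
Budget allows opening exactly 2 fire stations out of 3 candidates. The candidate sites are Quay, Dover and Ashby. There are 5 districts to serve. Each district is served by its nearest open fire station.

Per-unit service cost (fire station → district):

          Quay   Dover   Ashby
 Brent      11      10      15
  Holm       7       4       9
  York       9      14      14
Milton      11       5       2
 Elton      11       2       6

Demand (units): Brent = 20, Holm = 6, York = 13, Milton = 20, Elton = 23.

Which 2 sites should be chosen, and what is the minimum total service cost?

With exactly 2 open, each district uses its cheapest among the chosen.
{Quay, Dover}: Brent→Dover 10·20=200, Holm→Dover 4·6=24, York→Quay 9·13=117, Milton→Dover 5·20=100, Elton→Dover 2·23=46. Service cost 487.
{Dover, Ashby}: service cost 492
{Quay, Ashby}: service cost 557
Among all 3 size-2 choices, {Quay, Dover} is lowest.

Choose Quay and Dover; total service cost 487.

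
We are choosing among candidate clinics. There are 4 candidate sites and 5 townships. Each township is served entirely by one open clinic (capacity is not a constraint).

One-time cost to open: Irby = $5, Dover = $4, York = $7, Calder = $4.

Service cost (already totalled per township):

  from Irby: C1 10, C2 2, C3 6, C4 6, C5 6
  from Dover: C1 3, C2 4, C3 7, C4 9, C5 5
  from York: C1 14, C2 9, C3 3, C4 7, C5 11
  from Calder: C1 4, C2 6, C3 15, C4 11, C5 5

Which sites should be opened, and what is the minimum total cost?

Open Irby and Dover; minimum total cost 31.

For any fixed open set, each township goes to its cheapest open site; total = fixed + service.
{Irby, Dover}: C1→Dover 3, C2→Irby 2, C3→Irby 6, C4→Irby 6, C5→Dover 5. Service 22; fixed 9; total 31.
{Irby, Calder}: service 23 + fixed 9 = 32
{Dover}: service 28 + fixed 4 = 32
{Irby, Dover, York, Calder}: service 19 + fixed 20 = 39
No other subset beats 31.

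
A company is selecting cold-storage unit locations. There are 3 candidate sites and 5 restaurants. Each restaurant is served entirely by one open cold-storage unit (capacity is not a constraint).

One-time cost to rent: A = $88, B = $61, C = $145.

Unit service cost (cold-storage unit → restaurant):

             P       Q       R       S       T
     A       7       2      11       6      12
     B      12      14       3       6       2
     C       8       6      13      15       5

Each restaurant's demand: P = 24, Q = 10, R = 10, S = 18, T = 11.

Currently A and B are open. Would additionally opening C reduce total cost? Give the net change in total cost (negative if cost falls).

No — net change +145 (cost rises by 145).

Current service cost with {A, B}: 348.
Adding C: each restaurant re-picks its cheapest; new service cost 348, saving 0.
Extra fixed cost: 145. Net change = 145 − 0 = 145.
(Totals: 497 → 642.)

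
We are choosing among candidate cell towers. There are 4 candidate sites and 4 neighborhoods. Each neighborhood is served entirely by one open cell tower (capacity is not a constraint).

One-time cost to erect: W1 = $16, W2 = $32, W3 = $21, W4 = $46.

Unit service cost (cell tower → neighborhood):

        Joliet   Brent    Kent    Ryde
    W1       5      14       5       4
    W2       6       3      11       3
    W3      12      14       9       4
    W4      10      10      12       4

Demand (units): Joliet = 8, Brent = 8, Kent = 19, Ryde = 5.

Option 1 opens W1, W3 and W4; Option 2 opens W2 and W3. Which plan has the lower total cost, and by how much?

Option 1: {W1, W3, W4}: Joliet→W1 5·8=40, Brent→W4 10·8=80, Kent→W1 5·19=95, Ryde→W1 4·5=20. Service 235; fixed 83; total 318.
Option 2: {W2, W3}: Joliet→W2 6·8=48, Brent→W2 3·8=24, Kent→W3 9·19=171, Ryde→W2 3·5=15. Service 258; fixed 53; total 311.
Difference: |318 − 311| = 7.

Option 2 is cheaper by 7.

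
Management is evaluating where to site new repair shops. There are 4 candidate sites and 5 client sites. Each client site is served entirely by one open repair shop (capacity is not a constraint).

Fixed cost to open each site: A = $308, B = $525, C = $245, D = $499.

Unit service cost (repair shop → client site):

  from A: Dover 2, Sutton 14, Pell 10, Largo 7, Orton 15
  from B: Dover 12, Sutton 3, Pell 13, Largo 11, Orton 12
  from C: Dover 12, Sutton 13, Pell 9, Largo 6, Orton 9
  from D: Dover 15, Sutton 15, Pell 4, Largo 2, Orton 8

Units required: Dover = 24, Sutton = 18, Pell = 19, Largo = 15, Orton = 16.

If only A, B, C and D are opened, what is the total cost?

Each client site is assigned to its cheapest site among the open ones.
{A, B, C, D}: Dover→A 2·24=48, Sutton→B 3·18=54, Pell→D 4·19=76, Largo→D 2·15=30, Orton→D 8·16=128. Service 336; fixed 1577; total 1913.

Total cost: 1913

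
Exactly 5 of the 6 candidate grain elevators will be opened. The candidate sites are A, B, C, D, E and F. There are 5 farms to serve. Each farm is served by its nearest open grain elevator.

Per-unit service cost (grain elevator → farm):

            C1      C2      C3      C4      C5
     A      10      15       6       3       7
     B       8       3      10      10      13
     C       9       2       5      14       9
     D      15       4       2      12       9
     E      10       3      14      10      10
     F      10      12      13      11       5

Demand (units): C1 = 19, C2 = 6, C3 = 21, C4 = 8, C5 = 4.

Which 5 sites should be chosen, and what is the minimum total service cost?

With exactly 5 open, each farm uses its cheapest among the chosen.
{A, B, C, D, F}: C1→B 8·19=152, C2→C 2·6=12, C3→D 2·21=42, C4→A 3·8=24, C5→F 5·4=20. Service cost 250.
{A, B, D, E, F}: service cost 256
{A, B, C, D, E}: service cost 258
Among all 6 size-5 choices, {A, B, C, D, F} is lowest.

Choose A, B, C, D and F; total service cost 250.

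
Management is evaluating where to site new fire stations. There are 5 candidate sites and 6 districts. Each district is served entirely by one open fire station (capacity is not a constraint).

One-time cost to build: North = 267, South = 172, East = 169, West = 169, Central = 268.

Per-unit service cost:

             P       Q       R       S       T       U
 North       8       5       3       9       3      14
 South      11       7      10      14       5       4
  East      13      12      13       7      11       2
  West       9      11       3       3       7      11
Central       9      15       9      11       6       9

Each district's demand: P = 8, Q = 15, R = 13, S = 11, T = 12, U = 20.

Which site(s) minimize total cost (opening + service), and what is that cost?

Open South and West; minimum total cost 730.

For any fixed open set, each district goes to its cheapest open site; total = fixed + service.
{South, West}: P→West 9·8=72, Q→South 7·15=105, R→West 3·13=39, S→West 3·11=33, T→South 5·12=60, U→South 4·20=80. Service 389; fixed 341; total 730.
{North, East}: P→North 8·8=64, Q→North 5·15=75, R→North 3·13=39, S→East 7·11=77, T→North 3·12=36, U→East 2·20=40. Service 331; fixed 436; total 767.
{East, West}: P→West 9·8=72, Q→West 11·15=165, R→West 3·13=39, S→West 3·11=33, T→West 7·12=84, U→East 2·20=40. Service 433; fixed 338; total 771.
{North, South, East, West, Central}: service 287 + fixed 1045 = 1332
No other subset beats 730.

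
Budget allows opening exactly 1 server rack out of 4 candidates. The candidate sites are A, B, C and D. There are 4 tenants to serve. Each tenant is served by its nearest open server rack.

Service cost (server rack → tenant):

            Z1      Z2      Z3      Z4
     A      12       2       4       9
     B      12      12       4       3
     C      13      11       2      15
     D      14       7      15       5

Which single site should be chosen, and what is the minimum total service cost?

With exactly 1 open, each tenant uses its cheapest among the chosen.
{A}: Z1→A 12, Z2→A 2, Z3→A 4, Z4→A 9. Service cost 27.
{B}: service cost 31
{C}: service cost 41
Among all 4 size-1 choices, {A} is lowest.

Choose A only; total service cost 27.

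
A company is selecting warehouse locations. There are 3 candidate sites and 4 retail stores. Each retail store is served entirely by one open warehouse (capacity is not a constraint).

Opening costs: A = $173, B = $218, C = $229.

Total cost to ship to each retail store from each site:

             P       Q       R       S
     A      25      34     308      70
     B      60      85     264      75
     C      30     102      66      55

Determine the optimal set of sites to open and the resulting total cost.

Open C only; minimum total cost 482.

For any fixed open set, each retail store goes to its cheapest open site; total = fixed + service.
{C}: P→C 30, Q→C 102, R→C 66, S→C 55. Service 253; fixed 229; total 482.
{A, C}: service 180 + fixed 402 = 582
{A}: service 437 + fixed 173 = 610
{A, B, C}: P→A 25, Q→A 34, R→C 66, S→C 55. Service 180; fixed 620; total 800.
No other subset beats 482.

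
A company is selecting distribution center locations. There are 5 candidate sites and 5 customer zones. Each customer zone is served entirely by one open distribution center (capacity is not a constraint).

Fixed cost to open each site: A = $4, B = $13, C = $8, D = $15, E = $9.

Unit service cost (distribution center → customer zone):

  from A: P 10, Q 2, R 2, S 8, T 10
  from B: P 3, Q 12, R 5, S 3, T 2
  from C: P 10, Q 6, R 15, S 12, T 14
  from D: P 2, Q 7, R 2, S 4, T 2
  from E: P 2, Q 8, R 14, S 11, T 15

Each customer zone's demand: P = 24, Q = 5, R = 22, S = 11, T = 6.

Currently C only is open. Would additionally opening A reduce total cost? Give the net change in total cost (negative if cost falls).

Current service cost with {C}: 816.
Adding A: each customer zone re-picks its cheapest; new service cost 442, saving 374.
Extra fixed cost: 4. Net change = 4 − 374 = -370.
(Totals: 824 → 454.)

Yes — net change −370 (cost falls by 370).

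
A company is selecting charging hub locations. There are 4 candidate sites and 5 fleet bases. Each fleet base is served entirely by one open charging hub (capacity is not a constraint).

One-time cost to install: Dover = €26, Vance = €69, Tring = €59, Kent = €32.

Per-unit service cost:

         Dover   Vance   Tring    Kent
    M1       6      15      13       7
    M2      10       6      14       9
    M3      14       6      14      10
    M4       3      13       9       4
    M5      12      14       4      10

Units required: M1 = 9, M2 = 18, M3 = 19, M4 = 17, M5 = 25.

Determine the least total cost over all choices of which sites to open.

Minimum total cost: 581

For any fixed open set, each fleet base goes to its cheapest open site; total = fixed + service.
{Dover, Vance, Tring}: M1→Dover 6·9=54, M2→Vance 6·18=108, M3→Vance 6·19=114, M4→Dover 3·17=51, M5→Tring 4·25=100. Service 427; fixed 154; total 581.
{Dover, Vance, Tring, Kent}: service 427 + fixed 186 = 613
{Vance, Tring, Kent}: service 453 + fixed 160 = 613
{Dover}: M1→Dover 6·9=54, M2→Dover 10·18=180, M3→Dover 14·19=266, M4→Dover 3·17=51, M5→Dover 12·25=300. Service 851; fixed 26; total 877.
No other subset beats 581.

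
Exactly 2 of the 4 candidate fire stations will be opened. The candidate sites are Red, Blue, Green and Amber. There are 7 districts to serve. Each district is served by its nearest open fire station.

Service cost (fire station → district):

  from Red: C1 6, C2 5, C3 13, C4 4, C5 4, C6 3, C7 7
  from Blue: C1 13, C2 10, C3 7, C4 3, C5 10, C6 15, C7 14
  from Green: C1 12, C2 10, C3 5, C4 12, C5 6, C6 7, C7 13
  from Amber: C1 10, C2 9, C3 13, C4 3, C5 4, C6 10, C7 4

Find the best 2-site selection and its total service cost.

With exactly 2 open, each district uses its cheapest among the chosen.
{Red, Green}: C1→Red 6, C2→Red 5, C3→Green 5, C4→Red 4, C5→Red 4, C6→Red 3, C7→Red 7. Service cost 34.
{Red, Blue}: service cost 35
{Red, Amber}: service cost 38
Among all 6 size-2 choices, {Red, Green} is lowest.

Choose Red and Green; total service cost 34.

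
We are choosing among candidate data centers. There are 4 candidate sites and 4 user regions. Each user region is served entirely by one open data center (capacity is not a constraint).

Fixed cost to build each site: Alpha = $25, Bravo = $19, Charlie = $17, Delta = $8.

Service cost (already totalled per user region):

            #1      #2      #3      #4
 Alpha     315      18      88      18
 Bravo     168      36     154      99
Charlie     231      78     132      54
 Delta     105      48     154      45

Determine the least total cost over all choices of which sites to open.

For any fixed open set, each user region goes to its cheapest open site; total = fixed + service.
{Alpha, Delta}: #1→Delta 105, #2→Alpha 18, #3→Alpha 88, #4→Alpha 18. Service 229; fixed 33; total 262.
{Alpha, Charlie, Delta}: service 229 + fixed 50 = 279
{Alpha, Bravo, Delta}: #1→Delta 105, #2→Alpha 18, #3→Alpha 88, #4→Alpha 18. Service 229; fixed 52; total 281.
{Alpha, Bravo, Charlie, Delta}: #1→Delta 105, #2→Alpha 18, #3→Alpha 88, #4→Alpha 18. Service 229; fixed 69; total 298.
No other subset beats 262.

Minimum total cost: 262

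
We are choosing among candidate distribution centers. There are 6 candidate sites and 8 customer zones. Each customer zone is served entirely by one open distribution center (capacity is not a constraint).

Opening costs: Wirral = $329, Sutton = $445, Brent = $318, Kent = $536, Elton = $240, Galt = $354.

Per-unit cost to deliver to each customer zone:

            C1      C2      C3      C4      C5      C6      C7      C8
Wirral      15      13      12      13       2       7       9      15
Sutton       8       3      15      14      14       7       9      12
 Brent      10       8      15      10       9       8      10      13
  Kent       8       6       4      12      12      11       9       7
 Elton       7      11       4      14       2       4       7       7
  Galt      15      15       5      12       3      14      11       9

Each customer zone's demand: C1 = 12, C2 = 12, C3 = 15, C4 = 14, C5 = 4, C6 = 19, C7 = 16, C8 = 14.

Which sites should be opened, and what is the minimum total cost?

Open Elton only; minimum total cost 1006.

For any fixed open set, each customer zone goes to its cheapest open site; total = fixed + service.
{Elton}: C1→Elton 7·12=84, C2→Elton 11·12=132, C3→Elton 4·15=60, C4→Elton 14·14=196, C5→Elton 2·4=8, C6→Elton 4·19=76, C7→Elton 7·16=112, C8→Elton 7·14=98. Service 766; fixed 240; total 1006.
{Brent, Elton}: service 674 + fixed 558 = 1232
{Wirral, Elton}: C1→Elton 7·12=84, C2→Elton 11·12=132, C3→Elton 4·15=60, C4→Wirral 13·14=182, C5→Wirral 2·4=8, C6→Elton 4·19=76, C7→Elton 7·16=112, C8→Elton 7·14=98. Service 752; fixed 569; total 1321.
{Wirral, Sutton, Brent, Kent, Elton, Galt}: service 614 + fixed 2222 = 2836
No other subset beats 1006.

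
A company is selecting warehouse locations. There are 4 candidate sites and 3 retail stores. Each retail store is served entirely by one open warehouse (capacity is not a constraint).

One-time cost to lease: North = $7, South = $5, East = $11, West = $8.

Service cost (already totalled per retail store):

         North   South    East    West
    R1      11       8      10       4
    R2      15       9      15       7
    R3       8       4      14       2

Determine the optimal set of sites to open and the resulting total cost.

Open West only; minimum total cost 21.

For any fixed open set, each retail store goes to its cheapest open site; total = fixed + service.
{West}: R1→West 4, R2→West 7, R3→West 2. Service 13; fixed 8; total 21.
{South}: service 21 + fixed 5 = 26
{South, West}: R1→West 4, R2→West 7, R3→West 2. Service 13; fixed 13; total 26.
{North, South, East, West}: service 13 + fixed 31 = 44
(All 15 nonempty subsets were checked; West only is lowest.)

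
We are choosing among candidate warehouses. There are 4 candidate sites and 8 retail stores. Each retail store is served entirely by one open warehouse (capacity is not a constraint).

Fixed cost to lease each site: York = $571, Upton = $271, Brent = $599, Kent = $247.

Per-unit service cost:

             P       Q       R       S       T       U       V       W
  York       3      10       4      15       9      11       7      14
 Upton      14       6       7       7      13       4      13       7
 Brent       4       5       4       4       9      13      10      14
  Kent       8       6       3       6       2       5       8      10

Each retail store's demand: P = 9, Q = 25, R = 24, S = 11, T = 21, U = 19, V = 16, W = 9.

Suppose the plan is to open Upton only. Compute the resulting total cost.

Total cost: 1412

Each retail store is assigned to its cheapest site among the open ones.
{Upton}: P→Upton 14·9=126, Q→Upton 6·25=150, R→Upton 7·24=168, S→Upton 7·11=77, T→Upton 13·21=273, U→Upton 4·19=76, V→Upton 13·16=208, W→Upton 7·9=63. Service 1141; fixed 271; total 1412.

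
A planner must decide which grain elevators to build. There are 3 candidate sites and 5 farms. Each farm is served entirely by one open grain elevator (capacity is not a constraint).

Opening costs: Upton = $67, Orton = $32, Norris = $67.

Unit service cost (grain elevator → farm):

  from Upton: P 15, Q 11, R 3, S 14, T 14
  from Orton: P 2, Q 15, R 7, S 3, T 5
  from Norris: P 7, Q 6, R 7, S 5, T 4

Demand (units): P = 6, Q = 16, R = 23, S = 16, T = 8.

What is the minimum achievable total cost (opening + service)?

For any fixed open set, each farm goes to its cheapest open site; total = fixed + service.
{Upton, Orton, Norris}: P→Orton 2·6=12, Q→Norris 6·16=96, R→Upton 3·23=69, S→Orton 3·16=48, T→Norris 4·8=32. Service 257; fixed 166; total 423.
{Upton, Orton}: P→Orton 2·6=12, Q→Upton 11·16=176, R→Upton 3·23=69, S→Orton 3·16=48, T→Orton 5·8=40. Service 345; fixed 99; total 444.
{Orton, Norris}: service 349 + fixed 99 = 448
{Orton}: service 501 + fixed 32 = 533
No other subset beats 423.

Minimum total cost: 423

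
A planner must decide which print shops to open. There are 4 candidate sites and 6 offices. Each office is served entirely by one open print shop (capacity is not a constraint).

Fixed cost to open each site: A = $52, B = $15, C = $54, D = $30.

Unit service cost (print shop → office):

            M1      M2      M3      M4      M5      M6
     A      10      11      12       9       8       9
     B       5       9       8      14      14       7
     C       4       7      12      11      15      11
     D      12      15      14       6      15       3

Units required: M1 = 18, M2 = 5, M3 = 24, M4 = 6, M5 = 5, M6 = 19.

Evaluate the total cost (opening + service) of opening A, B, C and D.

Total cost: 583

Each office is assigned to its cheapest site among the open ones.
{A, B, C, D}: M1→C 4·18=72, M2→C 7·5=35, M3→B 8·24=192, M4→D 6·6=36, M5→A 8·5=40, M6→D 3·19=57. Service 432; fixed 151; total 583.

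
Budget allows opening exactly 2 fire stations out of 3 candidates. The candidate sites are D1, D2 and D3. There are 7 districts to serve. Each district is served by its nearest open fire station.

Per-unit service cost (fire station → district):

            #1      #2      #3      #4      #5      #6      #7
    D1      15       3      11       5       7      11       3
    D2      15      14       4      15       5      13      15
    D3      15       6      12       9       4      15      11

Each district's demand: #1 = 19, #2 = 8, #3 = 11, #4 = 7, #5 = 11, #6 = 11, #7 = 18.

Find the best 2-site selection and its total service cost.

With exactly 2 open, each district uses its cheapest among the chosen.
{D1, D2}: #1→D1 15·19=285, #2→D1 3·8=24, #3→D2 4·11=44, #4→D1 5·7=35, #5→D2 5·11=55, #6→D1 11·11=121, #7→D1 3·18=54. Service cost 618.
{D1, D3}: service cost 684
{D2, D3}: service cost 825
Among all 3 size-2 choices, {D1, D2} is lowest.

Choose D1 and D2; total service cost 618.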